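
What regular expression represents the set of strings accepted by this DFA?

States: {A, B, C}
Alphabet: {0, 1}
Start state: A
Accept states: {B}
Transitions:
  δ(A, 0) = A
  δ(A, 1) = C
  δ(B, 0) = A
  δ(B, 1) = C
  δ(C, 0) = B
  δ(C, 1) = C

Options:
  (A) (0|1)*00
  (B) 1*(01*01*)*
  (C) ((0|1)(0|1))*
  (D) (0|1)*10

Check each option against the DFA on short strings; one disagreement eliminates an option:
  (A) (0|1)*00: on '00' the DFA goes A → A → A and rejects (A ∉ Accept), but the regex matches it → eliminate
  (B) 1*(01*01*)*: on ε the DFA stays in A and rejects (A ∉ Accept), but the regex matches it → eliminate
  (C) ((0|1)(0|1))*: on ε the DFA stays in A and rejects (A ∉ Accept), but the regex matches it → eliminate
  (D) (0|1)*10: agrees with the DFA on every string of length ≤ 6
Only (D) is consistent with the DFA.
(D) (0|1)*10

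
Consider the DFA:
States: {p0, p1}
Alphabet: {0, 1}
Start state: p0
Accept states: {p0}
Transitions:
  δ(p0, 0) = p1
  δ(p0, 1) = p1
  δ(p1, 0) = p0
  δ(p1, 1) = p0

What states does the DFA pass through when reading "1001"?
read '1': p0 → p1
  read '0': p1 → p0
  read '0': p0 → p1
  read '1': p1 → p0
p0 -> p1 -> p0 -> p1 -> p0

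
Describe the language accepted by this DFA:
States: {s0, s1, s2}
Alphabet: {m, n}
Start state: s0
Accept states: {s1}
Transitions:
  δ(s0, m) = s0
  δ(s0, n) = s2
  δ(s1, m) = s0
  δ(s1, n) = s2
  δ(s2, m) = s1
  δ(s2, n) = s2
Testing a few strings:
  'm' → reject
  'mmnm' → accept
  'mmnn' → reject
  'nnn' → reject
State roles: s0=no suffix match; s1=suffix is nm; s2=one trailing n
All strings over {m,n} ending with nm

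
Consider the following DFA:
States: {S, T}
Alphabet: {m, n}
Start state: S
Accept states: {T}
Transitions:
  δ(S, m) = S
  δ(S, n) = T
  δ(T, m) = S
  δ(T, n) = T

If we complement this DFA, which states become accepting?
Complement accept states = All states \ Original accept states
= {S, T} \ {T}
{S}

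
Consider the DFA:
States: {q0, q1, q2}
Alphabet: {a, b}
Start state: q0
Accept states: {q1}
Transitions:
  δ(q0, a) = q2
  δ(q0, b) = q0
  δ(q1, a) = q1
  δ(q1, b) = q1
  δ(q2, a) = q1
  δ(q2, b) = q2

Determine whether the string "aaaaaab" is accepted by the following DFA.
Processing string "aaaaaab":
  q0 --a--> q2
  q2 --a--> q1
  q1 --a--> q1
  q1 --a--> q1
  q1 --a--> q1
  q1 --a--> q1
  q1 --b--> q1
Final state: q1
Accept states: {q1}
Yes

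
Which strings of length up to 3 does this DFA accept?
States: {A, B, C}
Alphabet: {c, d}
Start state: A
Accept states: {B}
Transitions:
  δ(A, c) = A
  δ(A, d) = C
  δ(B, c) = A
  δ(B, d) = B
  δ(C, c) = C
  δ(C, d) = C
None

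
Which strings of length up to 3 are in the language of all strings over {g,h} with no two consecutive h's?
ε, g, h, gg, gh, hg, ggg, ggh, ghg, hgg, hgh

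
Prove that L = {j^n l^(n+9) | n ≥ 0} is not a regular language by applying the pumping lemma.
Assume L is regular with pumping length p. Idea: pumping the j-block breaks the fixed offset of 9.
Choose s = j^p l^(p+9) ∈ L. By the pumping lemma, s = xyz with |xy| ≤ p, |y| > 0, so y = j^k with k ≥ 1. Then xy²z = j^(p+k) l^(p+9). For this to be in L we would need p+9 = (p+k)+9, i.e. k = 0, contradicting k ≥ 1. So xy²z ∉ L.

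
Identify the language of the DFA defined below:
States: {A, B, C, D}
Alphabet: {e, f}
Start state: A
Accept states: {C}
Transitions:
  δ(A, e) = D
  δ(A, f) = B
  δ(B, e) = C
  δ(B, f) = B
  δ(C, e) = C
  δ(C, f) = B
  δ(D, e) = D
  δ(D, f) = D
Testing a few strings:
  'f' → reject
  'e' → reject
  'fe' → accept
  'eeff' → reject
State roles: A=no input read; B=started with f, last symbol f; C=started with f, last symbol e; D=started with e (dead)
All strings over {e,f} that start with f and end with e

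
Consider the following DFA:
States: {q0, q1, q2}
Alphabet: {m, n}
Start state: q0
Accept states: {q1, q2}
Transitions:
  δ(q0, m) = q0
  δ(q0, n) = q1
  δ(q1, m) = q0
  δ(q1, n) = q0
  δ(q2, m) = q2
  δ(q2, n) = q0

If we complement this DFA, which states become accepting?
Complement accept states = All states \ Original accept states
= {q0, q1, q2} \ {q1, q2}
{q0}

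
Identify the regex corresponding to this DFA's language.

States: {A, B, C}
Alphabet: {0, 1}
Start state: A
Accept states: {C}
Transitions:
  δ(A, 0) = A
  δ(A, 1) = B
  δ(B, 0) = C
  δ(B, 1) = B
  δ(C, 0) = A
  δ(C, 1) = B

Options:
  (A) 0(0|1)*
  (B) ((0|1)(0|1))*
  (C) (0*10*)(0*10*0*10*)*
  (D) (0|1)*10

Check each option against the DFA on short strings; one disagreement eliminates an option:
  (A) 0(0|1)*: on '0' the DFA goes A → A and rejects (A ∉ Accept), but the regex matches it → eliminate
  (B) ((0|1)(0|1))*: on ε the DFA stays in A and rejects (A ∉ Accept), but the regex matches it → eliminate
  (C) (0*10*)(0*10*0*10*)*: on '1' the DFA goes A → B and rejects (B ∉ Accept), but the regex matches it → eliminate
  (D) (0|1)*10: agrees with the DFA on every string of length ≤ 6
Only (D) is consistent with the DFA.
(D) (0|1)*10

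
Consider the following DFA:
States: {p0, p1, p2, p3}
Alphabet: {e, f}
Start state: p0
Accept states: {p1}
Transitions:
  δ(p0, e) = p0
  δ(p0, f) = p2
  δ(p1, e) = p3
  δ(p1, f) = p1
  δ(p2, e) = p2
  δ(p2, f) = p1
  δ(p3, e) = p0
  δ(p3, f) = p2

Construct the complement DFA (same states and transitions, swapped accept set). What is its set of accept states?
Complement accept states = All states \ Original accept states
= {p0, p1, p2, p3} \ {p1}
{p0, p2, p3}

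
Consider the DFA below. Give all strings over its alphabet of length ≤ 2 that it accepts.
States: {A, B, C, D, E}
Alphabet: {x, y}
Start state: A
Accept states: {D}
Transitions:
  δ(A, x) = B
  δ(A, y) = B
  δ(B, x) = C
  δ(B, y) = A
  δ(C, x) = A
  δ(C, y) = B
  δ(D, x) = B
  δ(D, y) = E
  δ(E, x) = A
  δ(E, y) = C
None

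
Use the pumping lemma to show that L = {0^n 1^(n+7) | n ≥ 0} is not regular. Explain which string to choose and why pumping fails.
Assume L is regular with pumping length p. Idea: pumping the 0-block breaks the fixed offset of 7.
Choose s = 0^p 1^(p+7) ∈ L. By the pumping lemma, s = xyz with |xy| ≤ p, |y| > 0, so y = 0^k with k ≥ 1. Then xy²z = 0^(p+k) 1^(p+7). For this to be in L we would need p+7 = (p+k)+7, i.e. k = 0, contradicting k ≥ 1. So xy²z ∉ L.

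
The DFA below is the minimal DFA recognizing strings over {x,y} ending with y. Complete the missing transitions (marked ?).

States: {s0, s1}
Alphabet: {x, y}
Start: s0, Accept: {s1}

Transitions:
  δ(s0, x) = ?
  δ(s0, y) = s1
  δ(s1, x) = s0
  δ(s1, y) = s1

From the language and accept set, identify what each state tracks — s0: last symbol not y; s1: last symbol is y.
Each missing δ(q, a) is the state matching the new tracked value after reading a.
δ(s0, x) = s0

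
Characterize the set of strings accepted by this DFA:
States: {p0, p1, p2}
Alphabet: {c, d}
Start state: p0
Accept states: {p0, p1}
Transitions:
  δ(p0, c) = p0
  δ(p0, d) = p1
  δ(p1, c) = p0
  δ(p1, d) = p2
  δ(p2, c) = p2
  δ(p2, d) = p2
Testing a few strings:
  'cccc' → accept
  'dc' → accept
  'dd' → reject
  'cdc' → accept
State roles: p0=last symbol not d (ok); p1=last symbol d (ok); p2=saw dd (dead)
All strings over {c,d} with no two consecutive d's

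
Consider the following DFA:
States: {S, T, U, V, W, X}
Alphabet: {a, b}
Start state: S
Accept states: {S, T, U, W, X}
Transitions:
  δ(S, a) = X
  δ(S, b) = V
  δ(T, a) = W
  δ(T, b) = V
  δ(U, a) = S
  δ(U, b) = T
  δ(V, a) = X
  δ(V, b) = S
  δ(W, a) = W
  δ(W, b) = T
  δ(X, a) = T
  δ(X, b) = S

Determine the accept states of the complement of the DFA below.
Complement accept states = All states \ Original accept states
= {S, T, U, V, W, X} \ {S, T, U, W, X}
{V}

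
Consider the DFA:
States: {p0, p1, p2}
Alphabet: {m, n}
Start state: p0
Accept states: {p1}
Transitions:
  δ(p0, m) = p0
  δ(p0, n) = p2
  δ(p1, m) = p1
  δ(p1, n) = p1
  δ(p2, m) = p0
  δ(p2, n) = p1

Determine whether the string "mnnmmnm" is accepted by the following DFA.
Processing string "mnnmmnm":
  p0 --m--> p0
  p0 --n--> p2
  p2 --n--> p1
  p1 --m--> p1
  p1 --m--> p1
  p1 --n--> p1
  p1 --m--> p1
Final state: p1
Accept states: {p1}
Yes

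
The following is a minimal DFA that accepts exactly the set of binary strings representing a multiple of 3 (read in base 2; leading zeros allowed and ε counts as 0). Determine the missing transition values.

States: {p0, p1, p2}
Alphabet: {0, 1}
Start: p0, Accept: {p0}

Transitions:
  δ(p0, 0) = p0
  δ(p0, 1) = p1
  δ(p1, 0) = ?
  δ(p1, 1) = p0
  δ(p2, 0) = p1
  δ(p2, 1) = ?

From the language and accept set, identify what each state tracks — p0: value ≡ 0 (mod 3); p1: value ≡ 1 (mod 3); p2: value ≡ 2 (mod 3).
Each missing δ(q, a) is the state matching the new tracked value after reading a.
δ(p1, 0) = p2; δ(p2, 1) = p2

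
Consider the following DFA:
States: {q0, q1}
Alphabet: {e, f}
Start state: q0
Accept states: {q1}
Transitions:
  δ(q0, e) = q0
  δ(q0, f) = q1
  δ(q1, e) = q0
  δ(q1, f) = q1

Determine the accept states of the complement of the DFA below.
Complement accept states = All states \ Original accept states
= {q0, q1} \ {q1}
{q0}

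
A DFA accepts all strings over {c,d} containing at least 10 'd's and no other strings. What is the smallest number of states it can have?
By Myhill–Nerode, count the distinguishable equivalence classes: 11 classes — having seen 0, 1, …, 9, or ≥10 copies of 'd'; any two classes i < j (j ≤ 10) are distinguished by the string d^(10−j), which takes class j to 10 copies (accepted) but leaves class i below 10 (rejected).
11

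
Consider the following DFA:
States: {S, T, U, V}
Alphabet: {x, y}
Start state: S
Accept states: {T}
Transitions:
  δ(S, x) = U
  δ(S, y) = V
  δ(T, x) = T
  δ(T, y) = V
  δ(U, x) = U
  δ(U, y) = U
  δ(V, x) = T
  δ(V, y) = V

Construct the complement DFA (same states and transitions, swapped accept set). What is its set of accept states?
Complement accept states = All states \ Original accept states
= {S, T, U, V} \ {T}
{S, U, V}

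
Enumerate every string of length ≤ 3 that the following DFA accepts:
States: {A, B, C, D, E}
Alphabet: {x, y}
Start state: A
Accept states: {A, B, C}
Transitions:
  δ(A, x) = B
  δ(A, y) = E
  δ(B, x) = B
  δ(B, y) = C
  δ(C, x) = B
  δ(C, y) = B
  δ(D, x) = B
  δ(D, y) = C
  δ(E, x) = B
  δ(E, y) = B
ε, x, xx, xy, yx, yy, xxx, xxy, xyx, xyy, yxx, yxy, yyx, yyy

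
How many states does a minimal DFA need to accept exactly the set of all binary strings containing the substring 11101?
By Myhill–Nerode, count the distinguishable equivalence classes: 6 classes — one per longest suffix of the input that is a prefix of '11101' (lengths 0 through 4), plus an absorbing 'already seen 11101' class.
6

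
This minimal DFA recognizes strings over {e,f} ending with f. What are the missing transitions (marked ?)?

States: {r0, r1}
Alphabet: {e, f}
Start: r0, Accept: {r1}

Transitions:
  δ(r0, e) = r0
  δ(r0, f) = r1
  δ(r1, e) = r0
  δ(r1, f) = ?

From the language and accept set, identify what each state tracks — r0: last symbol not f; r1: last symbol is f.
Each missing δ(q, a) is the state matching the new tracked value after reading a.
δ(r1, f) = r1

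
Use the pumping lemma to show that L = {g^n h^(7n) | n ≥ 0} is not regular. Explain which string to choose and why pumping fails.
Assume L is regular with pumping length p. Idea: pumping the g-block breaks the 1:7 ratio.
Choose s = g^p h^(7p) (length 8p ≥ p). By the pumping lemma, s = xyz with |xy| ≤ p, |y| > 0, so y = g^k with k ≥ 1. Then xy²z = g^(p+k) h^(7p). For this to be in L we would need 7p = 7(p+k), i.e. 7k = 0, contradicting k ≥ 1. So xy²z ∉ L.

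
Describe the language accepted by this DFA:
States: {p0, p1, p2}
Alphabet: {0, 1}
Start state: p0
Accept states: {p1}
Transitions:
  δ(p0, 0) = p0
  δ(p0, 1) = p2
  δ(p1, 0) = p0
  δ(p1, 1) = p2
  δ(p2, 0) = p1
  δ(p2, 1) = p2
Testing a few strings:
  '001' → reject
  '110' → accept
  '10' → accept
  '0' → reject
State roles: p0=no suffix match; p1=suffix is 10; p2=one trailing 1
All binary strings ending with 10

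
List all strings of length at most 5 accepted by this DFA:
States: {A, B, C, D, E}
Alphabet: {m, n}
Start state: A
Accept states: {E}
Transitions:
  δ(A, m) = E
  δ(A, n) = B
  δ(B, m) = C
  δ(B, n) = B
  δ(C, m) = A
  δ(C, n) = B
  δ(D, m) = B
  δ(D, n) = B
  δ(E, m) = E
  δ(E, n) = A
m, mm, mmm, mnm, mmmm, mmnm, mnmm, nmmm, mmmmm, mmmnm, mmnmm, mnmmm, mnmnm, nmmmm, nnmmm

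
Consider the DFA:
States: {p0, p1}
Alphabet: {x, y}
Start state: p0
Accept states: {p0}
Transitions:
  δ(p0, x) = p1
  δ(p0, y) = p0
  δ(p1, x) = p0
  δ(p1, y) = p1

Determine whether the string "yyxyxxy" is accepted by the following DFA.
Processing string "yyxyxxy":
  p0 --y--> p0
  p0 --y--> p0
  p0 --x--> p1
  p1 --y--> p1
  p1 --x--> p0
  p0 --x--> p1
  p1 --y--> p1
Final state: p1
Accept states: {p0}
No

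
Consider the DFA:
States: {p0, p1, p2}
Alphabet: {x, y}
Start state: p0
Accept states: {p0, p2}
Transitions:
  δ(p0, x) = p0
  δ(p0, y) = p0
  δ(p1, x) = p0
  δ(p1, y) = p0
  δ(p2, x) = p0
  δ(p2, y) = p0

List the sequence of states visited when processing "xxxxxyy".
read 'x': p0 → p0
  read 'x': p0 → p0
  read 'x': p0 → p0
  read 'x': p0 → p0
  read 'x': p0 → p0
  read 'y': p0 → p0
  read 'y': p0 → p0
p0 -> p0 -> p0 -> p0 -> p0 -> p0 -> p0 -> p0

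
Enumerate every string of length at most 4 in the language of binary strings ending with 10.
10, 010, 110, 0010, 0110, 1010, 1110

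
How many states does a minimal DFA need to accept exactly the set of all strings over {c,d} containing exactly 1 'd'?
By Myhill–Nerode, count the distinguishable equivalence classes: 3 classes — having seen 0, 1, or >1 copies of 'd'; the count-1 class is the only accepting one and >1 is dead.
3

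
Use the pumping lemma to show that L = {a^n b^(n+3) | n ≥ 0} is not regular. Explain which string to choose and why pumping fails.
Assume L is regular with pumping length p. Idea: pumping the a-block breaks the fixed offset of 3.
Choose s = a^p b^(p+3) ∈ L. By the pumping lemma, s = xyz with |xy| ≤ p, |y| > 0, so y = a^k with k ≥ 1. Then xy²z = a^(p+k) b^(p+3). For this to be in L we would need p+3 = (p+k)+3, i.e. k = 0, contradicting k ≥ 1. So xy²z ∉ L.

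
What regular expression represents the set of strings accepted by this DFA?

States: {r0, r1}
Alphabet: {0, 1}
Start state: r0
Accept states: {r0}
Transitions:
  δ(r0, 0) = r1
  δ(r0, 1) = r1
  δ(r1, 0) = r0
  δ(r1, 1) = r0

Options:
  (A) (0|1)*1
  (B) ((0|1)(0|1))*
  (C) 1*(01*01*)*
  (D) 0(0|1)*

Check each option against the DFA on short strings; one disagreement eliminates an option:
  (A) (0|1)*1: on ε the DFA stays in r0 and accepts (r0 ∈ Accept), but the regex does not match it → eliminate
  (B) ((0|1)(0|1))*: agrees with the DFA on every string of length ≤ 6
  (C) 1*(01*01*)*: on '1' the DFA goes r0 → r1 and rejects (r1 ∉ Accept), but the regex matches it → eliminate
  (D) 0(0|1)*: on ε the DFA stays in r0 and accepts (r0 ∈ Accept), but the regex does not match it → eliminate
Only (B) is consistent with the DFA.
(B) ((0|1)(0|1))*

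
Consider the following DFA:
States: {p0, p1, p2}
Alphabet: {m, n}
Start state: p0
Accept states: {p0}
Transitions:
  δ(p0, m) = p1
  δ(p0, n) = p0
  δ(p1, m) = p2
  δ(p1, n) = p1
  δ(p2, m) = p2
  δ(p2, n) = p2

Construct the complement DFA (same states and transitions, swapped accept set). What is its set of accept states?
Complement accept states = All states \ Original accept states
= {p0, p1, p2} \ {p0}
{p1, p2}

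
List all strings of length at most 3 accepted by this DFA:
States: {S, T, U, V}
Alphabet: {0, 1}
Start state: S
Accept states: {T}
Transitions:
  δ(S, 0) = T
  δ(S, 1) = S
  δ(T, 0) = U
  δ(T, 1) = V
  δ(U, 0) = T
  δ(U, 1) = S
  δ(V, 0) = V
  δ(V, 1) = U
0, 10, 000, 110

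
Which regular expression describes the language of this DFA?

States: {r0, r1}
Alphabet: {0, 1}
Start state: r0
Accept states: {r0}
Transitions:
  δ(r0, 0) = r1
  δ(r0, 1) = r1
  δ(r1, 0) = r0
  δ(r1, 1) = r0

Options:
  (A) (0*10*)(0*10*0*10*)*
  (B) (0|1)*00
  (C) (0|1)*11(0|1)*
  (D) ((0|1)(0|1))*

Check each option against the DFA on short strings; one disagreement eliminates an option:
  (A) (0*10*)(0*10*0*10*)*: on ε the DFA stays in r0 and accepts (r0 ∈ Accept), but the regex does not match it → eliminate
  (B) (0|1)*00: on ε the DFA stays in r0 and accepts (r0 ∈ Accept), but the regex does not match it → eliminate
  (C) (0|1)*11(0|1)*: on ε the DFA stays in r0 and accepts (r0 ∈ Accept), but the regex does not match it → eliminate
  (D) ((0|1)(0|1))*: agrees with the DFA on every string of length ≤ 6
Only (D) is consistent with the DFA.
(D) ((0|1)(0|1))*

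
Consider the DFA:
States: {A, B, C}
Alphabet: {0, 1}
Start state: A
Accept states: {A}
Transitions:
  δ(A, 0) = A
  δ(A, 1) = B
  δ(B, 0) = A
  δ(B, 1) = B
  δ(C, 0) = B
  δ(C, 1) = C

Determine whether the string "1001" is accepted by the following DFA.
Processing string "1001":
  A --1--> B
  B --0--> A
  A --0--> A
  A --1--> B
Final state: B
Accept states: {A}
No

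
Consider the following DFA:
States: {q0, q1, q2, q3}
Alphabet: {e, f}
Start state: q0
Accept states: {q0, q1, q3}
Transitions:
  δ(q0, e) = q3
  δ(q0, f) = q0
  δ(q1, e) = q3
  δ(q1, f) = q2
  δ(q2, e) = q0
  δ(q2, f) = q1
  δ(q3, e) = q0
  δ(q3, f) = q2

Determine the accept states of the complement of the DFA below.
Complement accept states = All states \ Original accept states
= {q0, q1, q2, q3} \ {q0, q1, q3}
{q2}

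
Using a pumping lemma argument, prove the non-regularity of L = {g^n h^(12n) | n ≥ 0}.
Assume L is regular with pumping length p. Idea: pumping the g-block breaks the 1:12 ratio.
Choose s = g^p h^(12p) (length 13p ≥ p). By the pumping lemma, s = xyz with |xy| ≤ p, |y| > 0, so y = g^k with k ≥ 1. Then xy²z = g^(p+k) h^(12p). For this to be in L we would need 12p = 12(p+k), i.e. 12k = 0, contradicting k ≥ 1. So xy²z ∉ L.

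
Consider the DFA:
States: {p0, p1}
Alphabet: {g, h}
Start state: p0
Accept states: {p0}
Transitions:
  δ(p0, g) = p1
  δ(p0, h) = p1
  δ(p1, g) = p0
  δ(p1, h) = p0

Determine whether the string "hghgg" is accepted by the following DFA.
Processing string "hghgg":
  p0 --h--> p1
  p1 --g--> p0
  p0 --h--> p1
  p1 --g--> p0
  p0 --g--> p1
Final state: p1
Accept states: {p0}
No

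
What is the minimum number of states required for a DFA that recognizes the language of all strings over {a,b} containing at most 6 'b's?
By Myhill–Nerode, count the distinguishable equivalence classes: 8 classes — having seen 0, 1, …, 6, or >6 copies of 'b'; counts 0 through 6 are accepting and >6 is dead.
8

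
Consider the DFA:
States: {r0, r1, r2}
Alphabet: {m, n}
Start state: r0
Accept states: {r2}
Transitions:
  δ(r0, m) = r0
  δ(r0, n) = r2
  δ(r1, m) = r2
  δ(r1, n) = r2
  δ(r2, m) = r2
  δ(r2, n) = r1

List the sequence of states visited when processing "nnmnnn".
read 'n': r0 → r2
  read 'n': r2 → r1
  read 'm': r1 → r2
  read 'n': r2 → r1
  read 'n': r1 → r2
  read 'n': r2 → r1
r0 -> r2 -> r1 -> r2 -> r1 -> r2 -> r1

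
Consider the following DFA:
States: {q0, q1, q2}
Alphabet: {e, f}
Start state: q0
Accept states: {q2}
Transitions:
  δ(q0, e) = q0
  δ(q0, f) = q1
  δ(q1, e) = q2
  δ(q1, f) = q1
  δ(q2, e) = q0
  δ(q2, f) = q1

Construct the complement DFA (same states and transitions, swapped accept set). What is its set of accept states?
Complement accept states = All states \ Original accept states
= {q0, q1, q2} \ {q2}
{q0, q1}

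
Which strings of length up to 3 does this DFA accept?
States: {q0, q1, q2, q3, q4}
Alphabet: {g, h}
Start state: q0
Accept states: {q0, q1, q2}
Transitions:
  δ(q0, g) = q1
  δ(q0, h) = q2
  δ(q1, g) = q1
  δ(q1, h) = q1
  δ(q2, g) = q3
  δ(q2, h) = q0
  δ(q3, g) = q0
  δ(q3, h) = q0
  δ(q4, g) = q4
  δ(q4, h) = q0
ε, g, h, gg, gh, hh, ggg, ggh, ghg, ghh, hgg, hgh, hhg, hhh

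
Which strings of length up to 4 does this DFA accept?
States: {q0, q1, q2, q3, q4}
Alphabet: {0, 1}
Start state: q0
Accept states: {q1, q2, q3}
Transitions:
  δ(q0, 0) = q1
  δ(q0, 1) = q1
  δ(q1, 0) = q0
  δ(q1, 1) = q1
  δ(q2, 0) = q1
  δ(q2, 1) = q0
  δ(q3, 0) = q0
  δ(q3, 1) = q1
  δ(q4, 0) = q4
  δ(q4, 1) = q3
0, 1, 01, 11, 000, 001, 011, 100, 101, 111, 0001, 0011, 0100, 0101, 0111, 1001, 1011, 1100, 1101, 1111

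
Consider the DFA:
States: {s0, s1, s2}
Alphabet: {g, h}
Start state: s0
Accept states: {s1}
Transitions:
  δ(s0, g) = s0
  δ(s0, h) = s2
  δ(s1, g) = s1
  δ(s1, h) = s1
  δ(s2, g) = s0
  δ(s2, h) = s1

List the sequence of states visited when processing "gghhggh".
read 'g': s0 → s0
  read 'g': s0 → s0
  read 'h': s0 → s2
  read 'h': s2 → s1
  read 'g': s1 → s1
  read 'g': s1 → s1
  read 'h': s1 → s1
s0 -> s0 -> s0 -> s2 -> s1 -> s1 -> s1 -> s1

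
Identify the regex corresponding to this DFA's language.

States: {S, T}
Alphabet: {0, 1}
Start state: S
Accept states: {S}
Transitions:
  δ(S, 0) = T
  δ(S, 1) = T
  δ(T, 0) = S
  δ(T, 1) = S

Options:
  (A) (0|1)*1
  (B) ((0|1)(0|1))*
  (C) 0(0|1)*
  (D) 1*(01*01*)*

Check each option against the DFA on short strings; one disagreement eliminates an option:
  (A) (0|1)*1: on ε the DFA stays in S and accepts (S ∈ Accept), but the regex does not match it → eliminate
  (B) ((0|1)(0|1))*: agrees with the DFA on every string of length ≤ 6
  (C) 0(0|1)*: on ε the DFA stays in S and accepts (S ∈ Accept), but the regex does not match it → eliminate
  (D) 1*(01*01*)*: on '1' the DFA goes S → T and rejects (T ∉ Accept), but the regex matches it → eliminate
Only (B) is consistent with the DFA.
(B) ((0|1)(0|1))*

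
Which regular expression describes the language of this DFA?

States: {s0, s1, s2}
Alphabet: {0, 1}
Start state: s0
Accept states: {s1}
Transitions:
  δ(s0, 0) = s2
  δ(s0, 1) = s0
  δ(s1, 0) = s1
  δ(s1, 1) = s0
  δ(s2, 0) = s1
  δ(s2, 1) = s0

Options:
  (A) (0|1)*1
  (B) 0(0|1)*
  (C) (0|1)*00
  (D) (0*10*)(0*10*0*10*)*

Check each option against the DFA on short strings; one disagreement eliminates an option:
  (A) (0|1)*1: on '1' the DFA goes s0 → s0 and rejects (s0 ∉ Accept), but the regex matches it → eliminate
  (B) 0(0|1)*: on '0' the DFA goes s0 → s2 and rejects (s2 ∉ Accept), but the regex matches it → eliminate
  (C) (0|1)*00: agrees with the DFA on every string of length ≤ 6
  (D) (0*10*)(0*10*0*10*)*: on '1' the DFA goes s0 → s0 and rejects (s0 ∉ Accept), but the regex matches it → eliminate
Only (C) is consistent with the DFA.
(C) (0|1)*00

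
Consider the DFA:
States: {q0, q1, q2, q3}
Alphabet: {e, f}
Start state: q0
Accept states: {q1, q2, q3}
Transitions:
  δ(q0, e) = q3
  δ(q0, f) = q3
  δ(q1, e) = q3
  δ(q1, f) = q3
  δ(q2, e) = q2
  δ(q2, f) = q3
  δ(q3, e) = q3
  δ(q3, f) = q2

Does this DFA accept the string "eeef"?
Processing string "eeef":
  q0 --e--> q3
  q3 --e--> q3
  q3 --e--> q3
  q3 --f--> q2
Final state: q2
Accept states: {q1, q2, q3}
Yes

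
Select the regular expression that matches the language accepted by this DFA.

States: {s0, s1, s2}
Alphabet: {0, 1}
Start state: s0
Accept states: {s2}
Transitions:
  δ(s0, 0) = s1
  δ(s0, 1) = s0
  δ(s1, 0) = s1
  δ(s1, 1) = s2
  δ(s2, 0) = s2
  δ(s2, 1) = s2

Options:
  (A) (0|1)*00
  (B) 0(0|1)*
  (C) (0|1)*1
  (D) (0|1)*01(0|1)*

Check each option against the DFA on short strings; one disagreement eliminates an option:
  (A) (0|1)*00: on '00' the DFA goes s0 → s1 → s1 and rejects (s1 ∉ Accept), but the regex matches it → eliminate
  (B) 0(0|1)*: on '0' the DFA goes s0 → s1 and rejects (s1 ∉ Accept), but the regex matches it → eliminate
  (C) (0|1)*1: on '1' the DFA goes s0 → s0 and rejects (s0 ∉ Accept), but the regex matches it → eliminate
  (D) (0|1)*01(0|1)*: agrees with the DFA on every string of length ≤ 6
Only (D) is consistent with the DFA.
(D) (0|1)*01(0|1)*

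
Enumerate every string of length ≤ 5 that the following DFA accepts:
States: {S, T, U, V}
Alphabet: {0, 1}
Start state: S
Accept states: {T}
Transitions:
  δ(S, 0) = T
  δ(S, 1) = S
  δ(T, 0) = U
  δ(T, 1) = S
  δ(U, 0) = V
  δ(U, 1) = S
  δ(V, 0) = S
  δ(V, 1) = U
0, 10, 010, 110, 0010, 0110, 1010, 1110, 00000, 00110, 01010, 01110, 10010, 10110, 11010, 11110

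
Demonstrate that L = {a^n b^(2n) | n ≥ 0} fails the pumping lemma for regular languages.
Assume L is regular with pumping length p. Idea: pumping the a-block breaks the 1:2 ratio.
Choose s = a^p b^(2p) (length 3p ≥ p). By the pumping lemma, s = xyz with |xy| ≤ p, |y| > 0, so y = a^k with k ≥ 1. Then xy²z = a^(p+k) b^(2p). For this to be in L we would need 2p = 2(p+k), i.e. 2k = 0, contradicting k ≥ 1. So xy²z ∉ L.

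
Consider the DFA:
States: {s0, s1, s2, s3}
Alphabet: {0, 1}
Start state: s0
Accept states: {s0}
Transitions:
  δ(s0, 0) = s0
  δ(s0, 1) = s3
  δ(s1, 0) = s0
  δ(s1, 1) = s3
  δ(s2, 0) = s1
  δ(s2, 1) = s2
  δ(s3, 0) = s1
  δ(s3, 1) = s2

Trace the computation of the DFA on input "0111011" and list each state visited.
read '0': s0 → s0
  read '1': s0 → s3
  read '1': s3 → s2
  read '1': s2 → s2
  read '0': s2 → s1
  read '1': s1 → s3
  read '1': s3 → s2
s0 -> s0 -> s3 -> s2 -> s2 -> s1 -> s3 -> s2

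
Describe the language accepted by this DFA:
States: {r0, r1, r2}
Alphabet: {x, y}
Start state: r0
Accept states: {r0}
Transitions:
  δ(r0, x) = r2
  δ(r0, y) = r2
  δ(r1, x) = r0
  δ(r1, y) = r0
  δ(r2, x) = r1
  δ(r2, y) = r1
Testing a few strings:
  'yyy' → accept
  'x' → reject
  'y' → reject
  'yyxy' → reject
State roles: r0=length ≡ 0 (mod 3); r1=length ≡ 2 (mod 3); r2=length ≡ 1 (mod 3)
All strings over {x,y} whose length is a multiple of 3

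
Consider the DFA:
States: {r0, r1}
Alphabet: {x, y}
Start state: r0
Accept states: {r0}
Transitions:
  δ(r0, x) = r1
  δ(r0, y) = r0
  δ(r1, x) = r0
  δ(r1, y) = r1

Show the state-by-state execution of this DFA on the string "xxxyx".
read 'x': r0 → r1
  read 'x': r1 → r0
  read 'x': r0 → r1
  read 'y': r1 → r1
  read 'x': r1 → r0
r0 -> r1 -> r0 -> r1 -> r1 -> r0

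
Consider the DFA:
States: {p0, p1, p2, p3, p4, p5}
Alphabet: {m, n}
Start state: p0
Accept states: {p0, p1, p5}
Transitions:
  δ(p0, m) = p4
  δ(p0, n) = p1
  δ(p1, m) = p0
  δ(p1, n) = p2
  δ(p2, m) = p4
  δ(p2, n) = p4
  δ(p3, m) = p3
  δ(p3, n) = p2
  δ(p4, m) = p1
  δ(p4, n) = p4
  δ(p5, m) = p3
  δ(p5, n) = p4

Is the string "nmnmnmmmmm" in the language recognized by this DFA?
Processing string "nmnmnmmmmm":
  p0 --n--> p1
  p1 --m--> p0
  p0 --n--> p1
  p1 --m--> p0
  p0 --n--> p1
  p1 --m--> p0
  p0 --m--> p4
  p4 --m--> p1
  p1 --m--> p0
  p0 --m--> p4
Final state: p4
Accept states: {p0, p1, p5}
No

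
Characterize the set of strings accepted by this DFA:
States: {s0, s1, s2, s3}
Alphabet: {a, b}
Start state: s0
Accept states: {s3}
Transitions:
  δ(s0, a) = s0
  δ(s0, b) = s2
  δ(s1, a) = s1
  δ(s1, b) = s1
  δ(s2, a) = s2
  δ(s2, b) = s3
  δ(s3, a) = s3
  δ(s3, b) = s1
Testing a few strings:
  'a' → reject
  'abb' → accept
  'abba' → accept
  'ab' → reject
State roles: s0=zero b's; s1=≥ three b's (dead); s2=one b; s3=two b's
All strings over {a,b} containing exactly two b's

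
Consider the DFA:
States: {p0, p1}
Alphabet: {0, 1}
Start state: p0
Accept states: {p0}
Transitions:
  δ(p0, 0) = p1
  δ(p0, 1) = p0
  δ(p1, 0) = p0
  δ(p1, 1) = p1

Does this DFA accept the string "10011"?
Processing string "10011":
  p0 --1--> p0
  p0 --0--> p1
  p1 --0--> p0
  p0 --1--> p0
  p0 --1--> p0
Final state: p0
Accept states: {p0}
Yes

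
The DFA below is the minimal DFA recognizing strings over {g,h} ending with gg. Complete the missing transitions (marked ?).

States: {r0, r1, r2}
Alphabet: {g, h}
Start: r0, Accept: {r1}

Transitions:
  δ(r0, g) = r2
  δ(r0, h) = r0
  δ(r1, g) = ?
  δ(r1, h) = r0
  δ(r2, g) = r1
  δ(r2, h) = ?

From the language and accept set, identify what each state tracks — r0: last symbol not g; r1: two trailing g's; r2: one trailing g.
Each missing δ(q, a) is the state matching the new tracked value after reading a.
δ(r1, g) = r1; δ(r2, h) = r0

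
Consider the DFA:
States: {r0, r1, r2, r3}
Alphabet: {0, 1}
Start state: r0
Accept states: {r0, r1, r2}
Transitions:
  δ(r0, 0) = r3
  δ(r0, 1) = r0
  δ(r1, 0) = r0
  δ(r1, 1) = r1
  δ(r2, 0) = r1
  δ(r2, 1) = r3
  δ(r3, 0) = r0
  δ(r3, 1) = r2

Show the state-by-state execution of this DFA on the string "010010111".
read '0': r0 → r3
  read '1': r3 → r2
  read '0': r2 → r1
  read '0': r1 → r0
  read '1': r0 → r0
  read '0': r0 → r3
  read '1': r3 → r2
  read '1': r2 → r3
  read '1': r3 → r2
r0 -> r3 -> r2 -> r1 -> r0 -> r0 -> r3 -> r2 -> r3 -> r2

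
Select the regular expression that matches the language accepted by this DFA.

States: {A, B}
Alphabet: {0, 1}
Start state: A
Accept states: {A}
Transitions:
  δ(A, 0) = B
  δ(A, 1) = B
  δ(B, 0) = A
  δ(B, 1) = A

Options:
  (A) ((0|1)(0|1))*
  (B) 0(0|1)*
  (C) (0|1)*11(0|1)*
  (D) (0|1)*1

Check each option against the DFA on short strings; one disagreement eliminates an option:
  (A) ((0|1)(0|1))*: agrees with the DFA on every string of length ≤ 6
  (B) 0(0|1)*: on ε the DFA stays in A and accepts (A ∈ Accept), but the regex does not match it → eliminate
  (C) (0|1)*11(0|1)*: on ε the DFA stays in A and accepts (A ∈ Accept), but the regex does not match it → eliminate
  (D) (0|1)*1: on ε the DFA stays in A and accepts (A ∈ Accept), but the regex does not match it → eliminate
Only (A) is consistent with the DFA.
(A) ((0|1)(0|1))*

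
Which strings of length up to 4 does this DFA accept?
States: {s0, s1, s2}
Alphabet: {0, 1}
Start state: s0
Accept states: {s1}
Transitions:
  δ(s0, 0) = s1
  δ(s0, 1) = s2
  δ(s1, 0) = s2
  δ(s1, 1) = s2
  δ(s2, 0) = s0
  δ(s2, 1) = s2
0, 100, 0000, 0100, 1100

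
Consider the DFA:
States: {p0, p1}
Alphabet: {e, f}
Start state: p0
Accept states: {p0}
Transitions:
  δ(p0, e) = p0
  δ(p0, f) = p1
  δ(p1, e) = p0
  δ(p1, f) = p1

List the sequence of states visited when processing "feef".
read 'f': p0 → p1
  read 'e': p1 → p0
  read 'e': p0 → p0
  read 'f': p0 → p1
p0 -> p1 -> p0 -> p0 -> p1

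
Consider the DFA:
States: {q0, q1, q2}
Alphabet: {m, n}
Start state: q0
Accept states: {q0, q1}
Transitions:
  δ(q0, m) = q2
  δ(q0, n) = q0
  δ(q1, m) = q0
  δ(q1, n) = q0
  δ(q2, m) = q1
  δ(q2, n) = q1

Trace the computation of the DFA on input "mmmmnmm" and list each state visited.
read 'm': q0 → q2
  read 'm': q2 → q1
  read 'm': q1 → q0
  read 'm': q0 → q2
  read 'n': q2 → q1
  read 'm': q1 → q0
  read 'm': q0 → q2
q0 -> q2 -> q1 -> q0 -> q2 -> q1 -> q0 -> q2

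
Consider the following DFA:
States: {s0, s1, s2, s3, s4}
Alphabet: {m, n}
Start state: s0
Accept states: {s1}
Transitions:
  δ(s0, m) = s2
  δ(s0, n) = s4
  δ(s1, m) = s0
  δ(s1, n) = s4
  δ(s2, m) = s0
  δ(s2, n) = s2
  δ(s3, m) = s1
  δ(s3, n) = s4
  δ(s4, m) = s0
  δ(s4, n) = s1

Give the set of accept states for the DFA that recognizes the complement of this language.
Complement accept states = All states \ Original accept states
= {s0, s1, s2, s3, s4} \ {s1}
{s0, s2, s3, s4}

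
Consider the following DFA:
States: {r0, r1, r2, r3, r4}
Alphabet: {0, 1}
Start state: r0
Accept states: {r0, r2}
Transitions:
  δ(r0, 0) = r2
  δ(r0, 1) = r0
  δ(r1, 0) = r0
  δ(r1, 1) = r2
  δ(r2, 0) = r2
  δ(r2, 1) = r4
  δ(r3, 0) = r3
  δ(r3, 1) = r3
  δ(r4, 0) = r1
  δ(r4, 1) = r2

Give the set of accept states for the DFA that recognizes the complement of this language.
Complement accept states = All states \ Original accept states
= {r0, r1, r2, r3, r4} \ {r0, r2}
{r1, r3, r4}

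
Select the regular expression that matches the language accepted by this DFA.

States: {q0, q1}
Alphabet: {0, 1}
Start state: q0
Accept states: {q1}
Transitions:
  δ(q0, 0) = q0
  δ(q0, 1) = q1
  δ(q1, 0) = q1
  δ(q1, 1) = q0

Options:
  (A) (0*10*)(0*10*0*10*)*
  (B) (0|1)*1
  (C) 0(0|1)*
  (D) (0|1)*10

Check each option against the DFA on short strings; one disagreement eliminates an option:
  (A) (0*10*)(0*10*0*10*)*: agrees with the DFA on every string of length ≤ 6
  (B) (0|1)*1: on '10' the DFA goes q0 → q1 → q1 and accepts (q1 ∈ Accept), but the regex does not match it → eliminate
  (C) 0(0|1)*: on '0' the DFA goes q0 → q0 and rejects (q0 ∉ Accept), but the regex matches it → eliminate
  (D) (0|1)*10: on '1' the DFA goes q0 → q1 and accepts (q1 ∈ Accept), but the regex does not match it → eliminate
Only (A) is consistent with the DFA.
(A) (0*10*)(0*10*0*10*)*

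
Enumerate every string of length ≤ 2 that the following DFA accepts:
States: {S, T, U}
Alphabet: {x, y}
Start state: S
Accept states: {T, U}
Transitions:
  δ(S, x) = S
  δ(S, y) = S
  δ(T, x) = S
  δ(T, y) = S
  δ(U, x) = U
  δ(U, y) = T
None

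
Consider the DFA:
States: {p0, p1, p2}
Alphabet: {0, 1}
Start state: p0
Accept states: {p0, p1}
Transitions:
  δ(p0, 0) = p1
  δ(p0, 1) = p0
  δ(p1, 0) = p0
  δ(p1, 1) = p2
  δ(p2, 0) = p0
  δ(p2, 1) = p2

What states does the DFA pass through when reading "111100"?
read '1': p0 → p0
  read '1': p0 → p0
  read '1': p0 → p0
  read '1': p0 → p0
  read '0': p0 → p1
  read '0': p1 → p0
p0 -> p0 -> p0 -> p0 -> p0 -> p1 -> p0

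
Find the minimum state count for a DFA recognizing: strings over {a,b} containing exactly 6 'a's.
By Myhill–Nerode, count the distinguishable equivalence classes: 8 classes — having seen 0, 1, …, 6, or >6 copies of 'a'; the count-6 class is the only accepting one and >6 is dead.
8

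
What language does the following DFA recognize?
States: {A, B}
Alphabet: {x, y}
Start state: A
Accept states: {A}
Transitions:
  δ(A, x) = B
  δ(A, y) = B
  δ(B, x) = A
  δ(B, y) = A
Testing a few strings:
  'x' → reject
  'yxy' → reject
  'xxx' → reject
  'yxx' → reject
State roles: A=even length so far; B=odd length so far
All strings over {x,y} of even length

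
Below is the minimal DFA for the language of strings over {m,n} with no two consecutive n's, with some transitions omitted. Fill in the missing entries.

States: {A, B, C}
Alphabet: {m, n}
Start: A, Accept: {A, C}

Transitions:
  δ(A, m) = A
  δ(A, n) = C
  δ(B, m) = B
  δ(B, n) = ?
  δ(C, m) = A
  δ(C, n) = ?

From the language and accept set, identify what each state tracks — A: last symbol not n (ok); B: saw nn (dead); C: last symbol n (ok).
Each missing δ(q, a) is the state matching the new tracked value after reading a.
δ(B, n) = B; δ(C, n) = B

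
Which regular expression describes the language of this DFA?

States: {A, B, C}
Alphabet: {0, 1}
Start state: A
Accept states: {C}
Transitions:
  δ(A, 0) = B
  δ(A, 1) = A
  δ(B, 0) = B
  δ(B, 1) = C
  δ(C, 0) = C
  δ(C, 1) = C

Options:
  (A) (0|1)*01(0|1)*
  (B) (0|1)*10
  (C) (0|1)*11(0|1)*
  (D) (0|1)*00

Check each option against the DFA on short strings; one disagreement eliminates an option:
  (A) (0|1)*01(0|1)*: agrees with the DFA on every string of length ≤ 6
  (B) (0|1)*10: on '01' the DFA goes A → B → C and accepts (C ∈ Accept), but the regex does not match it → eliminate
  (C) (0|1)*11(0|1)*: on '01' the DFA goes A → B → C and accepts (C ∈ Accept), but the regex does not match it → eliminate
  (D) (0|1)*00: on '00' the DFA goes A → B → B and rejects (B ∉ Accept), but the regex matches it → eliminate
Only (A) is consistent with the DFA.
(A) (0|1)*01(0|1)*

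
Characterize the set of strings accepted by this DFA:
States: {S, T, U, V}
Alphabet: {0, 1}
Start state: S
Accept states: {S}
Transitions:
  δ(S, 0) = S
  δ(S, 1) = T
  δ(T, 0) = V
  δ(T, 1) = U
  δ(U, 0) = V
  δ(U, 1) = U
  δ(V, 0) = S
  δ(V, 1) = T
Testing a few strings:
  '0' → accept
  '1000' → accept
  '0111' → reject
  '101' → reject
State roles: S=value ≡ 0 (mod 4); T=value ≡ 1 (mod 4); U=value ≡ 3 (mod 4); V=value ≡ 2 (mod 4)
All binary strings representing a multiple of 4 (read in base 2; leading zeros allowed and ε counts as 0)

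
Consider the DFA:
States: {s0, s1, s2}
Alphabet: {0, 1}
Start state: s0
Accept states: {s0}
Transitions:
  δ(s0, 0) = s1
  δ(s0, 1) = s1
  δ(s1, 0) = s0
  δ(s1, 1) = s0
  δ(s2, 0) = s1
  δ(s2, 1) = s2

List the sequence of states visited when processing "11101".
read '1': s0 → s1
  read '1': s1 → s0
  read '1': s0 → s1
  read '0': s1 → s0
  read '1': s0 → s1
s0 -> s1 -> s0 -> s1 -> s0 -> s1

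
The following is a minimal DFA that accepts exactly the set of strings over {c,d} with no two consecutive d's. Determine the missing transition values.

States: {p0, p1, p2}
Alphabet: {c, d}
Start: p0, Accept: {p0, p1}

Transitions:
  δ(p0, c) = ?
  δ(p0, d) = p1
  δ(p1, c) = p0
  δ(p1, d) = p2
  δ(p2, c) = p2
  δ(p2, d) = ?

From the language and accept set, identify what each state tracks — p0: last symbol not d (ok); p1: last symbol d (ok); p2: saw dd (dead).
Each missing δ(q, a) is the state matching the new tracked value after reading a.
δ(p0, c) = p0; δ(p2, d) = p2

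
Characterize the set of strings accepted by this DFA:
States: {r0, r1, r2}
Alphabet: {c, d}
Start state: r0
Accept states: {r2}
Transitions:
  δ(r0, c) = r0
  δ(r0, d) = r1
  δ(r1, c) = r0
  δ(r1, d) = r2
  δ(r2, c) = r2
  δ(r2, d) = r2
Testing a few strings:
  'ccdd' → accept
  'cc' → reject
  'cd' → reject
  'cccd' → reject
State roles: r0=no progress toward dd; r1=one trailing d; r2=substring dd seen
All strings over {c,d} containing the substring dd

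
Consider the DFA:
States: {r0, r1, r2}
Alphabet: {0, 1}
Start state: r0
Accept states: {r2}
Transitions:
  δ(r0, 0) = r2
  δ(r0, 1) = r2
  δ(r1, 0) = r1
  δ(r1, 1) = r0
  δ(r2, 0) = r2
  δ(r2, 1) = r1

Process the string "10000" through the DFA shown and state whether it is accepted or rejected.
Processing string "10000":
  r0 --1--> r2
  r2 --0--> r2
  r2 --0--> r2
  r2 --0--> r2
  r2 --0--> r2
Final state: r2
Accept states: {r2}
Yes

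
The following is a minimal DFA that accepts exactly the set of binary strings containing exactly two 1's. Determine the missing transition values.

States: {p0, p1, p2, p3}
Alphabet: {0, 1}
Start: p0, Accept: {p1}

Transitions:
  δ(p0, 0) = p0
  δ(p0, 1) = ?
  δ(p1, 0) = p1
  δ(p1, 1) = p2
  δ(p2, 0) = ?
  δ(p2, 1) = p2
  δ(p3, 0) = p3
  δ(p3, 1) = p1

From the language and accept set, identify what each state tracks — p0: zero 1's; p1: two 1's; p2: ≥ three 1's (dead); p3: one 1.
Each missing δ(q, a) is the state matching the new tracked value after reading a.
δ(p0, 1) = p3; δ(p2, 0) = p2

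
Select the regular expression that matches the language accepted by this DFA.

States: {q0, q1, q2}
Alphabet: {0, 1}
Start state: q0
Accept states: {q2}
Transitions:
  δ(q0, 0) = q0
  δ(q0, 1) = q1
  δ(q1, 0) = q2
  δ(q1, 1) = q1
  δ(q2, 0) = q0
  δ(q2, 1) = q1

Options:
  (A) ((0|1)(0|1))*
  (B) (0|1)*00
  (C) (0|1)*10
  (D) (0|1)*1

Check each option against the DFA on short strings; one disagreement eliminates an option:
  (A) ((0|1)(0|1))*: on ε the DFA stays in q0 and rejects (q0 ∉ Accept), but the regex matches it → eliminate
  (B) (0|1)*00: on '00' the DFA goes q0 → q0 → q0 and rejects (q0 ∉ Accept), but the regex matches it → eliminate
  (C) (0|1)*10: agrees with the DFA on every string of length ≤ 6
  (D) (0|1)*1: on '1' the DFA goes q0 → q1 and rejects (q1 ∉ Accept), but the regex matches it → eliminate
Only (C) is consistent with the DFA.
(C) (0|1)*10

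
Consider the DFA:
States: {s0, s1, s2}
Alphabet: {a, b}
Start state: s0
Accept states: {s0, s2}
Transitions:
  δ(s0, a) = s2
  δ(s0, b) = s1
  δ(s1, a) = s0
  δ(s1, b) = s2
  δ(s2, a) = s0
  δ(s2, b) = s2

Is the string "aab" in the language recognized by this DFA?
Processing string "aab":
  s0 --a--> s2
  s2 --a--> s0
  s0 --b--> s1
Final state: s1
Accept states: {s0, s2}
No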